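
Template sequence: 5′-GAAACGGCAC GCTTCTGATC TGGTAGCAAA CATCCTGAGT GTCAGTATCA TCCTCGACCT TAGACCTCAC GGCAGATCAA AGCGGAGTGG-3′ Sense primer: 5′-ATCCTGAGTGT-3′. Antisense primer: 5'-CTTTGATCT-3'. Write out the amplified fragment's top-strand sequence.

5'-ATCCTGAGTGTCAGTATCATCCTCGACCTTAGACCTCACGGCAGATCAAAG-3'

Scanning the template, ATCCTGAGTGT occurs at positions 32–42; this primer anneals to the bottom strand there with its 3' end pointing downstream.
Reverse complement of the reverse primer: AGATCAAAG. This occurs on the top strand at positions 74–82.
The product is the template from position 32 through 82 (51 bp).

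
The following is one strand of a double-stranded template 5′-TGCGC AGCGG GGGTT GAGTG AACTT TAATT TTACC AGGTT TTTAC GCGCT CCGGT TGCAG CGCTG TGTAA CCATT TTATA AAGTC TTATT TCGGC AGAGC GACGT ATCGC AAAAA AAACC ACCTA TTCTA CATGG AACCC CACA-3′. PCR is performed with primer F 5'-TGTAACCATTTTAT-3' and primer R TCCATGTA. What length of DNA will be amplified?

Scanning the template, TGTAACCATTTTAT occurs at positions 66–79; this primer anneals to the bottom strand there with its 3' end pointing downstream.
The reverse primer's reverse complement is TACATGGA, which matches the template at positions 129–136.
Amplicon spans positions 66–136: 71 bp.

71 bp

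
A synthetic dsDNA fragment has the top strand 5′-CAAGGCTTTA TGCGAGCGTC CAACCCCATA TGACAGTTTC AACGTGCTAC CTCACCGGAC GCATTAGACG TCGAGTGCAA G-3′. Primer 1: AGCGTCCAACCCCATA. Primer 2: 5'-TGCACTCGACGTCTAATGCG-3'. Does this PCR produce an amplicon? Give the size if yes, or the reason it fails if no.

Yes — a 65 bp product.

Primer 1 (AGCGTCCAACCCCATA) matches the top strand at positions 15–30; it acts as a forward primer.
Primer 2's reverse complement is CGCATTAGACGTCGAGTGCA, matching the top strand at positions 60–79; it acts as a reverse primer.
The 3' ends face each other across positions 15–79, giving a 65 bp product.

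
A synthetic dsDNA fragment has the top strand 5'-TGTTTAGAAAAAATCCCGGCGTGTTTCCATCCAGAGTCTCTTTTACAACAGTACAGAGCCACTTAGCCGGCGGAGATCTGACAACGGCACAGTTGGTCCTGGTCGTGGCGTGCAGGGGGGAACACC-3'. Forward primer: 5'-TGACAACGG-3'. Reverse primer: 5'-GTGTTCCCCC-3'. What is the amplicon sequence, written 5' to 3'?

Scanning the template, TGACAACGG occurs at positions 79–87; this primer anneals to the bottom strand there with its 3' end pointing downstream.
Reverse complement of the reverse primer: GGGGGAACAC. This occurs on the top strand at positions 116–125.
The product is the template from position 79 through 125 (47 bp).

5'-TGACAACGGCACAGTTGGTCCTGGTCGTGGCGTGCAGGGGGGAACAC-3'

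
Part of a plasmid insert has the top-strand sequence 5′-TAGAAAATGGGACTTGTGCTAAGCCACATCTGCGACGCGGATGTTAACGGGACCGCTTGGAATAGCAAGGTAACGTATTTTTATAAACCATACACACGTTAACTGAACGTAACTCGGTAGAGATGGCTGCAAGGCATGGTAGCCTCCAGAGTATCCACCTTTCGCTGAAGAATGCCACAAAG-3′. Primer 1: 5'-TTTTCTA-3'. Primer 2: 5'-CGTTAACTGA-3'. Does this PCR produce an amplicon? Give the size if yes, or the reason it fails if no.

Primer 1 (TTTTCTA) has reverse complement TAGAAAA, which matches the top strand at positions 1–7; primer 1 anneals to the top strand there with its 3' end pointing upstream toward position 1.
Primer 2 (CGTTAACTGA) matches the top strand directly at positions 97–106; it anneals to the bottom strand with its 3' end pointing downstream toward position 106.
The 3' ends diverge (primer 1 extends toward position 1, primer 2 toward position 182), so the primers never converge on a shared product.

No product — the primers' 3' ends point away from each other.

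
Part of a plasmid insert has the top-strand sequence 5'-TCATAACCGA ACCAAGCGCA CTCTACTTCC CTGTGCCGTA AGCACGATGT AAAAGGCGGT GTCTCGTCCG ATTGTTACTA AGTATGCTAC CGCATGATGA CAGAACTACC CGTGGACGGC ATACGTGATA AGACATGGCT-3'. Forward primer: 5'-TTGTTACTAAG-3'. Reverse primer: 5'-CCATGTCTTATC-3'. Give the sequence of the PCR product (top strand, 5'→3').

The forward primer matches the template at positions 72–82.
Reverse complement of the reverse primer: GATAAGACATGG. This occurs on the top strand at positions 127–138.
The product is the template from position 72 through 138 (67 bp).

5'-TTGTTACTAAGTATGCTACCGCATGATGACAGAACTACCCGTGGACGGCATACGTGATAAGACATGG-3'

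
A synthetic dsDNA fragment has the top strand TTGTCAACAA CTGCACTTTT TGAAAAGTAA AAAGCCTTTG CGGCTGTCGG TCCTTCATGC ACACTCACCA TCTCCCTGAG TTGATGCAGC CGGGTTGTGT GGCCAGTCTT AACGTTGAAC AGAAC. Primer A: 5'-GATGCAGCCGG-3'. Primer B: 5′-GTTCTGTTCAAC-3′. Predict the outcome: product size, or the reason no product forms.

Yes — a 43 bp product.

Primer A (GATGCAGCCGG) matches the top strand at positions 83–93; it acts as a forward primer.
Primer B's reverse complement is GTTGAACAGAAC, matching the top strand at positions 114–125; it acts as a reverse primer.
The 3' ends face each other across positions 83–125, giving a 43 bp product.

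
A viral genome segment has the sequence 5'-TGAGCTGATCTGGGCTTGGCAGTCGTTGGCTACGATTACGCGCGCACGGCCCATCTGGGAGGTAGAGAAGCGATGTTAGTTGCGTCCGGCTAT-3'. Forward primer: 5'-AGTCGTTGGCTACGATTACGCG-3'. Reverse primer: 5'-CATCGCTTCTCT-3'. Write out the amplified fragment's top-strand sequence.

Scanning the template, AGTCGTTGGCTACGATTACGCG occurs at positions 21–42; this primer anneals to the bottom strand there with its 3' end pointing downstream.
Taking the reverse complement of CATCGCTTCTCT gives AGAGAAGCGATG, found at positions 64–75 on the template; the primer anneals here to the top strand with its 3' end pointing upstream.
The product is the template from position 21 through 75 (55 bp).

5'-AGTCGTTGGCTACGATTACGCGCGCACGGCCCATCTGGGAGGTAGAGAAGCGATG-3'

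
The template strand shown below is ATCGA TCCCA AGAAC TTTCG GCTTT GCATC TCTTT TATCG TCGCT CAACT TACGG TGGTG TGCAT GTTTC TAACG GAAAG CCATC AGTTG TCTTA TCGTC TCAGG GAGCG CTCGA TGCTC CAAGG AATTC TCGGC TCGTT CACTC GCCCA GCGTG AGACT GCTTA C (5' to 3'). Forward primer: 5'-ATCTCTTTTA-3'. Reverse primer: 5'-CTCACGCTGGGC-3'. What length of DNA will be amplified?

The forward primer matches the template at positions 28–37.
Taking the reverse complement of CTCACGCTGGGC gives GCCCAGCGTGAG, found at positions 146–157 on the template; the primer anneals here to the top strand with its 3' end pointing upstream.
Amplicon spans positions 28–157: 130 bp.

130 bp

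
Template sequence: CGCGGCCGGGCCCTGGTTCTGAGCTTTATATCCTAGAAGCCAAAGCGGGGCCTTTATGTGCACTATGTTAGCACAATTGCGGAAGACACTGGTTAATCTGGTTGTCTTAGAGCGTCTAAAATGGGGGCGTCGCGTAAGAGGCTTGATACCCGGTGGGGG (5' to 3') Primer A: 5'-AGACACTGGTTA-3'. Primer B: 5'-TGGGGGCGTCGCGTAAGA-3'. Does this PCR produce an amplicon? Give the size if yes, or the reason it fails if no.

Primer A (AGACACTGGTTA) matches the top strand at positions 84–95 (3' end points downstream).
Primer B (TGGGGGCGTCGCGTAAGA) also matches the top strand directly, at positions 122–139 — its reverse complement TCTTACGCGACGCCCCCA is not present.
Both primers anneal to the bottom strand with 3' ends pointing the same way, so neither can prime synthesis back toward the other.

No product — both primers anneal to the same strand and extend in the same direction.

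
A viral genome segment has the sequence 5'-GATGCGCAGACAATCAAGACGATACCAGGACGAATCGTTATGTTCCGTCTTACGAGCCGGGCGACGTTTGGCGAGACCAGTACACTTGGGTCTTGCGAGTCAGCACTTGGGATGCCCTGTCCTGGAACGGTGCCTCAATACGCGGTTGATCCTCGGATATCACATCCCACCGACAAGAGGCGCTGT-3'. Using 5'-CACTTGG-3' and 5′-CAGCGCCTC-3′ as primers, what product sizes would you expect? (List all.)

The forward primer CACTTGG matches the top strand at positions 83–89, 104–110.
The reverse primer's reverse complement is GAGGCGCTG, matching at positions 177–185.
Each forward site pairs with the reverse site to give a product ending at position 185: sizes 103, 82 bp.

103 bp, 82 bp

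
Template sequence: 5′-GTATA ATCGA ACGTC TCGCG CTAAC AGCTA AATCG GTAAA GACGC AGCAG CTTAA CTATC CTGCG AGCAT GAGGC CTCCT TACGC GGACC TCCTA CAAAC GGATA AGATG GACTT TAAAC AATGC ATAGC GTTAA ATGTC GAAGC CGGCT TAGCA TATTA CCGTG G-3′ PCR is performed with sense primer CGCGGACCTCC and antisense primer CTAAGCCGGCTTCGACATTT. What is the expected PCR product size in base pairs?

71 bp

Scanning the template, CGCGGACCTCC occurs at positions 83–93; this primer anneals to the bottom strand there with its 3' end pointing downstream.
Taking the reverse complement of CTAAGCCGGCTTCGACATTT gives AAATGTCGAAGCCGGCTTAG, found at positions 134–153 on the template; the primer anneals here to the top strand with its 3' end pointing upstream.
Product length = (reverse-primer end) − (forward-primer start) + 1 = 153 − 83 + 1 = 71 bp.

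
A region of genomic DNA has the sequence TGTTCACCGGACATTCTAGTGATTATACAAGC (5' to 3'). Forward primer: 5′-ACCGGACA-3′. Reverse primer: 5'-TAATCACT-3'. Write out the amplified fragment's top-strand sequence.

5'-ACCGGACATTCTAGTGATTA-3'

Forward primer ACCGGACA is found on the top strand at positions 6–13.
Taking the reverse complement of TAATCACT gives AGTGATTA, found at positions 18–25 on the template; the primer anneals here to the top strand with its 3' end pointing upstream.
The product is the template from position 6 through 25 (20 bp).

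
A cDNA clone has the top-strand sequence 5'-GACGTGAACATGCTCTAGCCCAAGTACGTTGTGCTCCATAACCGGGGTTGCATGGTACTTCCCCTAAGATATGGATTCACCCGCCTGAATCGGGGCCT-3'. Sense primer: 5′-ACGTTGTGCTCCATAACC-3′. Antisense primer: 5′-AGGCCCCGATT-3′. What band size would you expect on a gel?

Forward primer ACGTTGTGCTCCATAACC is found on the top strand at positions 26–43.
Reverse complement of the reverse primer: AATCGGGGCCT. This occurs on the top strand at positions 88–98.
Product length = (reverse-primer end) − (forward-primer start) + 1 = 98 − 26 + 1 = 73 bp.

73 bp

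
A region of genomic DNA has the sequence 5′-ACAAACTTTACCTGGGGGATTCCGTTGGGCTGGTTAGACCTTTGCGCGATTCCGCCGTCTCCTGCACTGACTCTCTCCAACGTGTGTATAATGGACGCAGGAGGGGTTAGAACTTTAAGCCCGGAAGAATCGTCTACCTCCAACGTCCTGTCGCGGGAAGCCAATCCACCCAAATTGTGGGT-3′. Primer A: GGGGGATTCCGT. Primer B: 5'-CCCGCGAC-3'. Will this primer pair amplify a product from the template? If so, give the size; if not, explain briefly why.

Primer A (GGGGGATTCCGT) matches the top strand at positions 14–25; it acts as a forward primer.
Primer B's reverse complement is GTCGCGGG, matching the top strand at positions 150–157; it acts as a reverse primer.
The 3' ends face each other across positions 14–157, giving a 144 bp product.

Yes — a 144 bp product.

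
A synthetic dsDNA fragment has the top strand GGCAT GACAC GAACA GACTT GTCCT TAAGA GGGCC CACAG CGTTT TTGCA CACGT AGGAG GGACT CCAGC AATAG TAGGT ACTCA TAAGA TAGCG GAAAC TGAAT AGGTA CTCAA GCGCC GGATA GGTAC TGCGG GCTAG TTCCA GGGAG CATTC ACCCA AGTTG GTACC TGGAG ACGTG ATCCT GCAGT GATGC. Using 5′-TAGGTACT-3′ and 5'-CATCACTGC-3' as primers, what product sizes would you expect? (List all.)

119 bp, 90 bp, 71 bp

The forward primer TAGGTACT matches the top strand at positions 76–83, 105–112, 124–131.
The reverse primer's reverse complement is GCAGTGATG, matching at positions 186–194.
Each forward site pairs with the reverse site to give a product ending at position 194: sizes 119, 90, 71 bp.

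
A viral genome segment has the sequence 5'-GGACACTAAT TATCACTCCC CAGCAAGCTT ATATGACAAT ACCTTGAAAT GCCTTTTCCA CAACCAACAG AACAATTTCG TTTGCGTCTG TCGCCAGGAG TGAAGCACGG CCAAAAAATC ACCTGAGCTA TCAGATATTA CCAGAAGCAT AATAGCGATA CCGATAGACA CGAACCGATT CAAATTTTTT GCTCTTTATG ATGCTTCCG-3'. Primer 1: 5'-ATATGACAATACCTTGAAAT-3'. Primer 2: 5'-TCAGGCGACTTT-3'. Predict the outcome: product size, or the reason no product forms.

No product — primer 2 has no binding site in the template.

Primer 2 (TCAGGCGACTTT) does not match the top strand, and its reverse complement AAAGTCGCCTGA does not match either.
With no annealing site for primer 2, no amplification occurs.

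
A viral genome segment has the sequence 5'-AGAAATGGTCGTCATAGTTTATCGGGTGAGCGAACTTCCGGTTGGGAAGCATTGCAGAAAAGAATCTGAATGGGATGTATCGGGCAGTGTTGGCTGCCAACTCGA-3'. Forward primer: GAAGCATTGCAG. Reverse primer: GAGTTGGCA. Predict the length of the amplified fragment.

58 bp

Scanning the template, GAAGCATTGCAG occurs at positions 46–57; this primer anneals to the bottom strand there with its 3' end pointing downstream.
The reverse primer's reverse complement is TGCCAACTC, which matches the template at positions 95–103.
Amplicon spans positions 46–103: 58 bp.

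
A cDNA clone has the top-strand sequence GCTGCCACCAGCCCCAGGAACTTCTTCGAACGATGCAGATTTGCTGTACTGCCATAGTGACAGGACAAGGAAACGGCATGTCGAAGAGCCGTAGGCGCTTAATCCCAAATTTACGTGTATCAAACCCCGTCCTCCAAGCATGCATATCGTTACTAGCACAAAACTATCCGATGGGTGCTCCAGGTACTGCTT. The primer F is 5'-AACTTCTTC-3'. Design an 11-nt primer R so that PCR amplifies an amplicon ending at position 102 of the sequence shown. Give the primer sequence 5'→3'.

5'-TTAAGCGCCTA-3'

The forward primer binds at positions 19–27; the product's 3' end on the top strand is position 102.
The reverse primer anneals to the top strand over positions 92–102, i.e. to TAGGCGCTTAA.
Its sequence written 5'→3' is the reverse complement: TTAAGCGCCTA.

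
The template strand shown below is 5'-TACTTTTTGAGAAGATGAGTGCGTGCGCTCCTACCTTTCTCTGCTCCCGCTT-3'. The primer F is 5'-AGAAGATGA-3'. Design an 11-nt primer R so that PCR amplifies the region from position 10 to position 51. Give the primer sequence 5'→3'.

The product's 3' end on the top strand is position 51.
The reverse primer anneals to the top strand over positions 41–51, i.e. to CTGCTCCCGCT.
Its sequence written 5'→3' is the reverse complement: AGCGGGAGCAG.

5'-AGCGGGAGCAG-3'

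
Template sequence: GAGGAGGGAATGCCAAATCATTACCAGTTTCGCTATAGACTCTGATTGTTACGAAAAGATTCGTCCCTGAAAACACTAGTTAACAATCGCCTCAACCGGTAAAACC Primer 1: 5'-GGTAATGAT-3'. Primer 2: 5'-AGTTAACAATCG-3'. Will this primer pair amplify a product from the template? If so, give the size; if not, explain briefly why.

No product — the primers' 3' ends point away from each other.

Primer 1 (GGTAATGAT) has reverse complement ATCATTACC, which matches the top strand at positions 17–25; primer 1 anneals to the top strand there with its 3' end pointing upstream toward position 17.
Primer 2 (AGTTAACAATCG) matches the top strand directly at positions 78–89; it anneals to the bottom strand with its 3' end pointing downstream toward position 89.
The 3' ends diverge (primer 1 extends toward position 1, primer 2 toward position 106), so the primers never converge on a shared product.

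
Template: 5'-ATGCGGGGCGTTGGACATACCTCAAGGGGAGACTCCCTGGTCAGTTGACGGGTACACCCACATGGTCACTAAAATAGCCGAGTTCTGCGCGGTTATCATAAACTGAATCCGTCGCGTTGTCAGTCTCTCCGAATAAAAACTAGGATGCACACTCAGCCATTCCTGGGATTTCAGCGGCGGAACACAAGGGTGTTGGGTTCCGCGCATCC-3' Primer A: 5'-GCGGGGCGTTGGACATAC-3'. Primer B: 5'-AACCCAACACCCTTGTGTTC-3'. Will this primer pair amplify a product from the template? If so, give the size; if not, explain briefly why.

Primer A (GCGGGGCGTTGGACATAC) matches the top strand at positions 3–20; it acts as a forward primer.
Primer B's reverse complement is GAACACAAGGGTGTTGGGTT, matching the top strand at positions 180–199; it acts as a reverse primer.
The 3' ends face each other across positions 3–199, giving a 197 bp product.

Yes — a 197 bp product.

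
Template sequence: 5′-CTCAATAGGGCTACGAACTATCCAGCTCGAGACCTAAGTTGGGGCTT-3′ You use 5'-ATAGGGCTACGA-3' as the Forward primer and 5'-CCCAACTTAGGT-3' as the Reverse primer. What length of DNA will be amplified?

Forward primer ATAGGGCTACGA is found on the top strand at positions 5–16.
The reverse primer's reverse complement is ACCTAAGTTGGG, which matches the template at positions 32–43.
Product length = (reverse-primer end) − (forward-primer start) + 1 = 43 − 5 + 1 = 39 bp.

39 bp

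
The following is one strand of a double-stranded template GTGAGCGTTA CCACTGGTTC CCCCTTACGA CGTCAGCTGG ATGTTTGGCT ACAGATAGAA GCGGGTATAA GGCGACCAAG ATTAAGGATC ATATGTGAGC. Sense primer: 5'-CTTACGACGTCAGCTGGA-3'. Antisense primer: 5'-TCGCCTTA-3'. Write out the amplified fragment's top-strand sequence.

5'-CTTACGACGTCAGCTGGATGTTTGGCTACAGATAGAAGCGGGTATAAGGCGA-3'

Forward primer CTTACGACGTCAGCTGGA is found on the top strand at positions 24–41.
The reverse primer's reverse complement is TAAGGCGA, which matches the template at positions 68–75.
The product is the template from position 24 through 75 (52 bp).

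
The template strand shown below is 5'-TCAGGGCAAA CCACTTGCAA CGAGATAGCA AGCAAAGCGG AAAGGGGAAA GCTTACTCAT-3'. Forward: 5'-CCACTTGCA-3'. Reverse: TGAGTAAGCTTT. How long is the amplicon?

Forward primer CCACTTGCA is found on the top strand at positions 11–19.
The reverse primer's reverse complement is AAAGCTTACTCA, which matches the template at positions 48–59.
Product length = (reverse-primer end) − (forward-primer start) + 1 = 59 − 11 + 1 = 49 bp.

49 bp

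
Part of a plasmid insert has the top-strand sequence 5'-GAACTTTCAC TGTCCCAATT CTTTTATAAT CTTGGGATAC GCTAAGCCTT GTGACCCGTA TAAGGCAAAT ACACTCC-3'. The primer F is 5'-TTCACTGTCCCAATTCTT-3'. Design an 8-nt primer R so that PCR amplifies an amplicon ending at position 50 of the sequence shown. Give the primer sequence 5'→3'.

The forward primer binds at positions 6–23; the product's 3' end on the top strand is position 50.
The reverse primer anneals to the top strand over positions 43–50, i.e. to TAAGCCTT.
Its sequence written 5'→3' is the reverse complement: AAGGCTTA.

5'-AAGGCTTA-3'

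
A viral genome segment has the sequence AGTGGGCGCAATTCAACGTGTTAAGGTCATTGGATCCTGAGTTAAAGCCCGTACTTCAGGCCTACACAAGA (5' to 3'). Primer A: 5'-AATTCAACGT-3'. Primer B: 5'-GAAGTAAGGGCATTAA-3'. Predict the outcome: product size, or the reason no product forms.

No product — primer B has no binding site in the template.

Primer B (GAAGTAAGGGCATTAA) does not match the top strand, and its reverse complement TTAATGCCCTTACTTC does not match either.
With no annealing site for primer B, no amplification occurs.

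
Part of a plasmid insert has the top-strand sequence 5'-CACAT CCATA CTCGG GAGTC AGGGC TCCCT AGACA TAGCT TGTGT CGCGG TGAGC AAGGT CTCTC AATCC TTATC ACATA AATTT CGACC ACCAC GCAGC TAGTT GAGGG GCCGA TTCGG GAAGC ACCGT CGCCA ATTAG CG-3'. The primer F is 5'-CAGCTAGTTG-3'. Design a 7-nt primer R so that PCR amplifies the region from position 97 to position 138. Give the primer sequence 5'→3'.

5'-AATTGGC-3'

The product's 3' end on the top strand is position 138.
The reverse primer anneals to the top strand over positions 132–138, i.e. to GCCAATT.
Its sequence written 5'→3' is the reverse complement: AATTGGC.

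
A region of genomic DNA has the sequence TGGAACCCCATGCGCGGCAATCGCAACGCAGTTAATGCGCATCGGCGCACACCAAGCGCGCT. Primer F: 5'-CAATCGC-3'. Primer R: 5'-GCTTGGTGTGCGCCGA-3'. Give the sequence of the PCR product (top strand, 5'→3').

Forward primer CAATCGC is found on the top strand at positions 18–24.
Taking the reverse complement of GCTTGGTGTGCGCCGA gives TCGGCGCACACCAAGC, found at positions 42–57 on the template; the primer anneals here to the top strand with its 3' end pointing upstream.
The product is the template from position 18 through 57 (40 bp).

5'-CAATCGCAACGCAGTTAATGCGCATCGGCGCACACCAAGC-3'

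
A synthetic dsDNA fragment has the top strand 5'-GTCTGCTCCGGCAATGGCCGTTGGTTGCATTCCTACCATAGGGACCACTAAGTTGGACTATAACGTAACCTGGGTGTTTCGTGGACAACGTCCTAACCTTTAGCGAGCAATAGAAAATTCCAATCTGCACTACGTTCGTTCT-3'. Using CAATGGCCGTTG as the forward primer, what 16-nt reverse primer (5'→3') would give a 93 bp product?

5'-GCTAAAGGTTAGGACG-3'

The forward primer binds at positions 12–23, so a 93 bp product ends at position 12 + 93 − 1 = 104.
The reverse primer anneals to the top strand over positions 89–104, i.e. to CGTCCTAACCTTTAGC.
Its sequence written 5'→3' is the reverse complement: GCTAAAGGTTAGGACG.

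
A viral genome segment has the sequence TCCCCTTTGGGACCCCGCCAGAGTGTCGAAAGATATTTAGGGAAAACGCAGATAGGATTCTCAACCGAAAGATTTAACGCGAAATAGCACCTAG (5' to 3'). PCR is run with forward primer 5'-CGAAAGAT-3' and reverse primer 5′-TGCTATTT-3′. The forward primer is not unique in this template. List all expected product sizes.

The forward primer CGAAAGAT matches the top strand at positions 27–34, 66–73.
The reverse primer's reverse complement is AAATAGCA, matching at positions 82–89.
Each forward site pairs with the reverse site to give a product ending at position 89: sizes 63, 24 bp.

63 bp, 24 bp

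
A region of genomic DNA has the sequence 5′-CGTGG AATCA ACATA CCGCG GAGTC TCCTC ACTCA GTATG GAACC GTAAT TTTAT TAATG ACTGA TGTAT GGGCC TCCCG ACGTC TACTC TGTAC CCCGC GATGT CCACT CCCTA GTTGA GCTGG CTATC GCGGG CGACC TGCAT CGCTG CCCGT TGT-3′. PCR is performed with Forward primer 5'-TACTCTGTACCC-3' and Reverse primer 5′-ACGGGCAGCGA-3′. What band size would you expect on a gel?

The forward primer matches the template at positions 86–97.
The reverse primer's reverse complement is TCGCTGCCCGT, which matches the template at positions 145–155.
Product length = (reverse-primer end) − (forward-primer start) + 1 = 155 − 86 + 1 = 70 bp.

70 bp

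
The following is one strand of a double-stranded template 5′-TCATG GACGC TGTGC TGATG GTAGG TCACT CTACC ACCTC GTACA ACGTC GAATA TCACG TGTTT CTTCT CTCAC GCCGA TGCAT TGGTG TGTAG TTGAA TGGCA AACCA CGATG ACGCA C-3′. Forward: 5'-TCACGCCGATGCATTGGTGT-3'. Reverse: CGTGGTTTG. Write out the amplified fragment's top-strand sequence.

The forward primer matches the template at positions 72–91.
Taking the reverse complement of CGTGGTTTG gives CAAACCACG, found at positions 104–112 on the template; the primer anneals here to the top strand with its 3' end pointing upstream.
The product is the template from position 72 through 112 (41 bp).

5'-TCACGCCGATGCATTGGTGTGTAGTTGAATGGCAAACCACG-3'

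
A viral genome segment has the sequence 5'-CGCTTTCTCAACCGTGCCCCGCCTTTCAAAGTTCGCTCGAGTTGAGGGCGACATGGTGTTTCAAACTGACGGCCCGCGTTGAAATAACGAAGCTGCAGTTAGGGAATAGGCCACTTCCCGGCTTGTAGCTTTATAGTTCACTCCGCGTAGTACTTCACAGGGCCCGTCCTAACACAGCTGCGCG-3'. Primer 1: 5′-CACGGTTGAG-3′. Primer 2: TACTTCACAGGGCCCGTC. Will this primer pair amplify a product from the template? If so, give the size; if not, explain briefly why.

No product — the primers' 3' ends point away from each other.

Primer 1 (CACGGTTGAG) has reverse complement CTCAACCGTG, which matches the top strand at positions 7–16; primer 1 anneals to the top strand there with its 3' end pointing upstream toward position 7.
Primer 2 (TACTTCACAGGGCCCGTC) matches the top strand directly at positions 151–168; it anneals to the bottom strand with its 3' end pointing downstream toward position 168.
The 3' ends diverge (primer 1 extends toward position 1, primer 2 toward position 184), so the primers never converge on a shared product.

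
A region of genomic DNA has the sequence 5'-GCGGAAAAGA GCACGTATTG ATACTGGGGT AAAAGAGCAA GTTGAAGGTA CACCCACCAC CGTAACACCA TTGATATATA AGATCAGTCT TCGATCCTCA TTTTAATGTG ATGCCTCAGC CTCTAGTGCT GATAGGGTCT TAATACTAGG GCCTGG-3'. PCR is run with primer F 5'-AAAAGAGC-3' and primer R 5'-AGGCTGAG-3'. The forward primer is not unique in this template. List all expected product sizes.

The forward primer AAAAGAGC matches the top strand at positions 5–12, 31–38.
The reverse primer's reverse complement is CTCAGCCT, matching at positions 115–122.
Each forward site pairs with the reverse site to give a product ending at position 122: sizes 118, 92 bp.

118 bp, 92 bp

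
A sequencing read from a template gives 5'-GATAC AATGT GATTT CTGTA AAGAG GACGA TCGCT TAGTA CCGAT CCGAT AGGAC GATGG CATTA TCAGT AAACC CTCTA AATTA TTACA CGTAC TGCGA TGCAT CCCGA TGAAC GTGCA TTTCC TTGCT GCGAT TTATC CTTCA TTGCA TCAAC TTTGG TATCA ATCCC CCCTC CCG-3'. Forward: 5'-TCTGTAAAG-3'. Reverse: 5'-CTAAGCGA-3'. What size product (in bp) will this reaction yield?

24 bp

Scanning the template, TCTGTAAAG occurs at positions 15–23; this primer anneals to the bottom strand there with its 3' end pointing downstream.
Taking the reverse complement of CTAAGCGA gives TCGCTTAG, found at positions 31–38 on the template; the primer anneals here to the top strand with its 3' end pointing upstream.
Amplicon spans positions 15–38: 24 bp.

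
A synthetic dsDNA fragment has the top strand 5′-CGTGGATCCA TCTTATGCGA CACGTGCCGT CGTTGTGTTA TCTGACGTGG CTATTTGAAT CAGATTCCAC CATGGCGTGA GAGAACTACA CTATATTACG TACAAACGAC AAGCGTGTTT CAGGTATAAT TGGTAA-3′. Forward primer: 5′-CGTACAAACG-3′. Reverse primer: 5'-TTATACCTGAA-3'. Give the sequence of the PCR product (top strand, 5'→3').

Forward primer CGTACAAACG is found on the top strand at positions 99–108.
Taking the reverse complement of TTATACCTGAA gives TTCAGGTATAA, found at positions 119–129 on the template; the primer anneals here to the top strand with its 3' end pointing upstream.
The product is the template from position 99 through 129 (31 bp).

5'-CGTACAAACGACAAGCGTGTTTCAGGTATAA-3'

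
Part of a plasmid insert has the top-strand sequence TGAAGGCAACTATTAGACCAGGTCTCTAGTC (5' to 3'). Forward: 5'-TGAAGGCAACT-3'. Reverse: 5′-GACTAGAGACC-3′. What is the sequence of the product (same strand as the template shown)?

The forward primer matches the template at positions 1–11.
Taking the reverse complement of GACTAGAGACC gives GGTCTCTAGTC, found at positions 21–31 on the template; the primer anneals here to the top strand with its 3' end pointing upstream.
The product is the template from position 1 through 31 (31 bp).

5'-TGAAGGCAACTATTAGACCAGGTCTCTAGTC-3'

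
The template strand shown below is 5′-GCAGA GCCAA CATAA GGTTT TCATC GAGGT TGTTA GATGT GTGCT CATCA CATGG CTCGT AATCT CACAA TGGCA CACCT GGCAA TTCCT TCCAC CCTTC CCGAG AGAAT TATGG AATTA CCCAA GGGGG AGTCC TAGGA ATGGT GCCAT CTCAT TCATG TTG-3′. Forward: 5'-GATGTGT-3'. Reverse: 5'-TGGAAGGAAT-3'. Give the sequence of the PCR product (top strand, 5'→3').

Forward primer GATGTGT is found on the top strand at positions 36–42.
Reverse complement of the reverse primer: ATTCCTTCCA. This occurs on the top strand at positions 85–94.
The product is the template from position 36 through 94 (59 bp).

5'-GATGTGTGCTCATCACATGGCTCGTAATCTCACAATGGCACACCTGGCAATTCCTTCCA-3'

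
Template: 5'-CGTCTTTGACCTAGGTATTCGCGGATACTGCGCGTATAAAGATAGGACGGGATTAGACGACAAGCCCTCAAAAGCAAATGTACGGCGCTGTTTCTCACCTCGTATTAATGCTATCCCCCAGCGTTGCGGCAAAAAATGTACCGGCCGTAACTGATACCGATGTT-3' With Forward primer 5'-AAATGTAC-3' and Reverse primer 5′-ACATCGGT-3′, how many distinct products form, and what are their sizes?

The forward primer AAATGTAC matches the top strand at positions 76–83, 134–141.
The reverse primer's reverse complement is ACCGATGT, matching at positions 156–163.
Each forward site pairs with the reverse site to give a product ending at position 163: sizes 88, 30 bp.

Two products: 88 bp, 30 bp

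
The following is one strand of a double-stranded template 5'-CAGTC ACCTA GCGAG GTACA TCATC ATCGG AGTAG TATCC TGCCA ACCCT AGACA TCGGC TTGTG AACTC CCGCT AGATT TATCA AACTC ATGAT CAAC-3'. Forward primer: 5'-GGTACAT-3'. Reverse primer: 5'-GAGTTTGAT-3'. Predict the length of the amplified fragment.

The forward primer matches the template at positions 15–21.
The reverse primer's reverse complement is ATCAAACTC, which matches the template at positions 82–90.
Product length = (reverse-primer end) − (forward-primer start) + 1 = 90 − 15 + 1 = 76 bp.

76 bp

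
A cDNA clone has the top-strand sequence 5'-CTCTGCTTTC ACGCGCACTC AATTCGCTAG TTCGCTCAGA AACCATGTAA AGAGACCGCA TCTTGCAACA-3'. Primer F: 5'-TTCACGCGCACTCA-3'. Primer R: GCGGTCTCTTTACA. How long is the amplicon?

52 bp

Forward primer TTCACGCGCACTCA is found on the top strand at positions 8–21.
Reverse complement of the reverse primer: TGTAAAGAGACCGC. This occurs on the top strand at positions 46–59.
The product runs from position 8 to position 59, so its length is 59 − 8 + 1 = 52 bp.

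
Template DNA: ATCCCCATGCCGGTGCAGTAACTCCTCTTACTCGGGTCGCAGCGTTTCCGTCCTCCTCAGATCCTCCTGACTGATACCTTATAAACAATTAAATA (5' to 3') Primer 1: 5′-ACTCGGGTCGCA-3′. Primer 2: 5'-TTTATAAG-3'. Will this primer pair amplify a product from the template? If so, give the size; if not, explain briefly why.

Yes — a 56 bp product.

Primer 1 (ACTCGGGTCGCA) matches the top strand at positions 30–41; it acts as a forward primer.
Primer 2's reverse complement is CTTATAAA, matching the top strand at positions 78–85; it acts as a reverse primer.
The 3' ends face each other across positions 30–85, giving a 56 bp product.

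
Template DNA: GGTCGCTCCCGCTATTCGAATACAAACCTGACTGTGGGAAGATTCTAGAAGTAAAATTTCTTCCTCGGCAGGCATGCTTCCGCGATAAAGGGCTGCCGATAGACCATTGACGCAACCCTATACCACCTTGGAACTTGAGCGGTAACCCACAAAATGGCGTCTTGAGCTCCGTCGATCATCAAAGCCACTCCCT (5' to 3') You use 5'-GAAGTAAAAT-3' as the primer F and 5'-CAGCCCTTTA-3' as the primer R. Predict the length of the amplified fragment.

48 bp

Forward primer GAAGTAAAAT is found on the top strand at positions 48–57.
The reverse primer's reverse complement is TAAAGGGCTG, which matches the template at positions 86–95.
Product length = (reverse-primer end) − (forward-primer start) + 1 = 95 − 48 + 1 = 48 bp.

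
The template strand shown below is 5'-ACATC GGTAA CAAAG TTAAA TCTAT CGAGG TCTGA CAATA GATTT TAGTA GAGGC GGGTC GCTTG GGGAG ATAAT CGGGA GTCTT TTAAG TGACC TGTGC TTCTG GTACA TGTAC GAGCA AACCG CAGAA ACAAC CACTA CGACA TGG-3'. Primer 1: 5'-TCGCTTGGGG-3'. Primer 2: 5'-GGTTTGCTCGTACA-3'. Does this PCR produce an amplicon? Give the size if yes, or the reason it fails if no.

Primer 1 (TCGCTTGGGG) matches the top strand at positions 59–68; it acts as a forward primer.
Primer 2's reverse complement is TGTACGAGCAAACC, matching the top strand at positions 111–124; it acts as a reverse primer.
The 3' ends face each other across positions 59–124, giving a 66 bp product.

Yes — a 66 bp product.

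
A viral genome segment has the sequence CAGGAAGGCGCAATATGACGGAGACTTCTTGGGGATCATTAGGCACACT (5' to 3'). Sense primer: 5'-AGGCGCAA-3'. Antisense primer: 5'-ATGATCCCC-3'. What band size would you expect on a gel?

The forward primer matches the template at positions 6–13.
Reverse complement of the reverse primer: GGGGATCAT. This occurs on the top strand at positions 31–39.
Product length = (reverse-primer end) − (forward-primer start) + 1 = 39 − 6 + 1 = 34 bp.

34 bp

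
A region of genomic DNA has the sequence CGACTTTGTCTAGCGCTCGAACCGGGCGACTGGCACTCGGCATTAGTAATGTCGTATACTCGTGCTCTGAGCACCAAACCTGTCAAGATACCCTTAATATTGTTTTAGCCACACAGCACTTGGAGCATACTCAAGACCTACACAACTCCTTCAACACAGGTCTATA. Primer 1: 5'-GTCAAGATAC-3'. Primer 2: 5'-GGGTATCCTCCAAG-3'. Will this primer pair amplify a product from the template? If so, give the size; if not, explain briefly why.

No product — primer 2 has no binding site in the template.

Primer 2 (GGGTATCCTCCAAG) does not match the top strand, and its reverse complement CTTGGAGGATACCC does not match either.
With no annealing site for primer 2, no amplification occurs.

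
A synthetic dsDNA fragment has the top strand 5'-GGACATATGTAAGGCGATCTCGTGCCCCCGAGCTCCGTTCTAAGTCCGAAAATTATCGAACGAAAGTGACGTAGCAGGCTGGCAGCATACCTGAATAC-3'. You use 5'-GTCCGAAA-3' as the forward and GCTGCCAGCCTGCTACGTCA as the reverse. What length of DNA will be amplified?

43 bp

Scanning the template, GTCCGAAA occurs at positions 44–51; this primer anneals to the bottom strand there with its 3' end pointing downstream.
The reverse primer's reverse complement is TGACGTAGCAGGCTGGCAGC, which matches the template at positions 67–86.
Product length = (reverse-primer end) − (forward-primer start) + 1 = 86 − 44 + 1 = 43 bp.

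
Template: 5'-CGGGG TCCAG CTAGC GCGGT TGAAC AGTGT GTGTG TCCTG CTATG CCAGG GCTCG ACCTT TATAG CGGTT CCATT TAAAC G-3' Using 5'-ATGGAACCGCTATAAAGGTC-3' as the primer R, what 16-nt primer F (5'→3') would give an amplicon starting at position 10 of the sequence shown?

The reverse primer's reverse complement GACCTTTATAGCGGTTCCAT matches the template at positions 55–74; the product starts at position 10.
The forward primer is identical to the top strand over positions 10–25: GCTAGCGCGGTTGAAC.

5'-GCTAGCGCGGTTGAAC-3'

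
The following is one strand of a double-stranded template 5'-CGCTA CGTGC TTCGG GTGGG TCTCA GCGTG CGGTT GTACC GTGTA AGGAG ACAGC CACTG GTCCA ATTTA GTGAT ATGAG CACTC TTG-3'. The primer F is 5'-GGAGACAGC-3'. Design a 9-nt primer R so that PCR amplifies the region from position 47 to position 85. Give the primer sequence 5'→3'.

5'-GAGTGCTCA-3'

The product's 3' end on the top strand is position 85.
The reverse primer anneals to the top strand over positions 77–85, i.e. to TGAGCACTC.
Its sequence written 5'→3' is the reverse complement: GAGTGCTCA.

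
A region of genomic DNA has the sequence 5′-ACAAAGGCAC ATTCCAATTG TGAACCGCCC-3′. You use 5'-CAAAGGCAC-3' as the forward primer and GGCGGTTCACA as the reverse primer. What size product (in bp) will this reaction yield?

Scanning the template, CAAAGGCAC occurs at positions 2–10; this primer anneals to the bottom strand there with its 3' end pointing downstream.
Reverse complement of the reverse primer: TGTGAACCGCC. This occurs on the top strand at positions 19–29.
The product runs from position 2 to position 29, so its length is 29 − 2 + 1 = 28 bp.

28 bp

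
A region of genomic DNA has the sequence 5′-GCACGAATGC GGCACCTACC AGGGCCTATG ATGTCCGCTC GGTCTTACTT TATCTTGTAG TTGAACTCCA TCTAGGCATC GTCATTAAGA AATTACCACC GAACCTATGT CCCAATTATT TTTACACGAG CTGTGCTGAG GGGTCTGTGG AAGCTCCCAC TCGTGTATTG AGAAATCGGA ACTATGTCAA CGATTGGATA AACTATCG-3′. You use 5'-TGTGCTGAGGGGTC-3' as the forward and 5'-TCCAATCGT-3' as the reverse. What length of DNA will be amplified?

Scanning the template, TGTGCTGAGGGGTC occurs at positions 132–145; this primer anneals to the bottom strand there with its 3' end pointing downstream.
Taking the reverse complement of TCCAATCGT gives ACGATTGGA, found at positions 190–198 on the template; the primer anneals here to the top strand with its 3' end pointing upstream.
The product runs from position 132 to position 198, so its length is 198 − 132 + 1 = 67 bp.

67 bp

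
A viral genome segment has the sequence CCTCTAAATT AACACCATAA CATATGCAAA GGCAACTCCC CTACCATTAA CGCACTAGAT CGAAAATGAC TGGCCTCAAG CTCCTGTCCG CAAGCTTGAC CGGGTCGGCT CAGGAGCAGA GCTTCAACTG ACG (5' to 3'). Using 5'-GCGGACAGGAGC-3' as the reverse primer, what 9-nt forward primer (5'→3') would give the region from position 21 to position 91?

The reverse primer's reverse complement GCTCCTGTCCGC matches the template at positions 80–91; the product starts at position 21.
The forward primer is identical to the top strand over positions 21–29: CATATGCAA.

5'-CATATGCAA-3'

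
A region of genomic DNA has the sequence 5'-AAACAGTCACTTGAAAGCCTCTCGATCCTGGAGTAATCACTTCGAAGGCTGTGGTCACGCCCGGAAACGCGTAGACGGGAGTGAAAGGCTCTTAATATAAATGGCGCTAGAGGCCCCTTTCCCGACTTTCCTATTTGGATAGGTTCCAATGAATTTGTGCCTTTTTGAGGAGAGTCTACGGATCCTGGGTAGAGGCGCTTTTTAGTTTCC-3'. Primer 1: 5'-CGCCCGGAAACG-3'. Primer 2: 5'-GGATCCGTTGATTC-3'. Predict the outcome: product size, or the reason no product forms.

Primer 2 (GGATCCGTTGATTC) does not match the top strand, and its reverse complement GAATCAACGGATCC does not match either.
With no annealing site for primer 2, no amplification occurs.

No product — primer 2 has no binding site in the template.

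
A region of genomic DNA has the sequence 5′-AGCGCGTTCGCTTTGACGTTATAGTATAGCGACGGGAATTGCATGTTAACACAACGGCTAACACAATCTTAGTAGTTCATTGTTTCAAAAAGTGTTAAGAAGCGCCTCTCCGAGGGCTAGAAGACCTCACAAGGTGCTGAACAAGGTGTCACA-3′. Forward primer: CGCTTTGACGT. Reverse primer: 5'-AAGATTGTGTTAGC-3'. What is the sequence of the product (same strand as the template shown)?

5'-CGCTTTGACGTTATAGTATAGCGACGGGAATTGCATGTTAACACAACGGCTAACACAATCTT-3'

Scanning the template, CGCTTTGACGT occurs at positions 9–19; this primer anneals to the bottom strand there with its 3' end pointing downstream.
Taking the reverse complement of AAGATTGTGTTAGC gives GCTAACACAATCTT, found at positions 57–70 on the template; the primer anneals here to the top strand with its 3' end pointing upstream.
The product is the template from position 9 through 70 (62 bp).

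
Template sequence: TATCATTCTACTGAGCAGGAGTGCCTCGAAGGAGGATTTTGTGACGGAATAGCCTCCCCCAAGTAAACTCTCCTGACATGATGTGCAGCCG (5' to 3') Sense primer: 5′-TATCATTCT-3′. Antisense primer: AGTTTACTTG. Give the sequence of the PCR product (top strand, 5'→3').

5'-TATCATTCTACTGAGCAGGAGTGCCTCGAAGGAGGATTTTGTGACGGAATAGCCTCCCCCAAGTAAACT-3'

Forward primer TATCATTCT is found on the top strand at positions 1–9.
Taking the reverse complement of AGTTTACTTG gives CAAGTAAACT, found at positions 60–69 on the template; the primer anneals here to the top strand with its 3' end pointing upstream.
The product is the template from position 1 through 69 (69 bp).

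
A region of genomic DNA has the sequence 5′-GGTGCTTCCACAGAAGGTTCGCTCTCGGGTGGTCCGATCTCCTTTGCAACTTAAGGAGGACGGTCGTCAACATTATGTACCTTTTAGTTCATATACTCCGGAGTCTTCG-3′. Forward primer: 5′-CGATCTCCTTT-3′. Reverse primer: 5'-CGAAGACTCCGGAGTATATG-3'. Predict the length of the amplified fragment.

Scanning the template, CGATCTCCTTT occurs at positions 35–45; this primer anneals to the bottom strand there with its 3' end pointing downstream.
Taking the reverse complement of CGAAGACTCCGGAGTATATG gives CATATACTCCGGAGTCTTCG, found at positions 90–109 on the template; the primer anneals here to the top strand with its 3' end pointing upstream.
The product runs from position 35 to position 109, so its length is 109 − 35 + 1 = 75 bp.

75 bp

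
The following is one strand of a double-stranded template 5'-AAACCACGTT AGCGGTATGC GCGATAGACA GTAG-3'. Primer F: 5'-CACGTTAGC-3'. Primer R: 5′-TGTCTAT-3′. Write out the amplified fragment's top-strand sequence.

Forward primer CACGTTAGC is found on the top strand at positions 5–13.
Reverse complement of the reverse primer: ATAGACA. This occurs on the top strand at positions 24–30.
The product is the template from position 5 through 30 (26 bp).

5'-CACGTTAGCGGTATGCGCGATAGACA-3'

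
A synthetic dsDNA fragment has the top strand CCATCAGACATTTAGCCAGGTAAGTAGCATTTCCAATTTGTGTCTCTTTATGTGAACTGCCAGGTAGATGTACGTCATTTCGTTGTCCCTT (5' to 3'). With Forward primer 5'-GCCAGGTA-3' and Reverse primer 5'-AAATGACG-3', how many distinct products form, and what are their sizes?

Two products: 66 bp, 22 bp

The forward primer GCCAGGTA matches the top strand at positions 15–22, 59–66.
The reverse primer's reverse complement is CGTCATTT, matching at positions 73–80.
Each forward site pairs with the reverse site to give a product ending at position 80: sizes 66, 22 bp.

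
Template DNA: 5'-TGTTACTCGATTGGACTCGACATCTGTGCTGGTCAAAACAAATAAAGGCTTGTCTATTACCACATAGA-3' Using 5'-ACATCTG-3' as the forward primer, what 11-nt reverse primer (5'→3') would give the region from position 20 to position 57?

5'-ATAGACAAGCC-3'

The product's 3' end on the top strand is position 57.
The reverse primer anneals to the top strand over positions 47–57, i.e. to GGCTTGTCTAT.
Its sequence written 5'→3' is the reverse complement: ATAGACAAGCC.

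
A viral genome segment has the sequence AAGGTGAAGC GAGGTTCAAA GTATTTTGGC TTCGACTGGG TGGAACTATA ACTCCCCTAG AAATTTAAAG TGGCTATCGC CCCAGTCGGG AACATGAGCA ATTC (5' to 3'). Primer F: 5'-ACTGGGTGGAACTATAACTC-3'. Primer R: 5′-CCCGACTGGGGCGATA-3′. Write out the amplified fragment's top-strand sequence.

5'-ACTGGGTGGAACTATAACTCCCCTAGAAATTTAAAGTGGCTATCGCCCCAGTCGGG-3'

Scanning the template, ACTGGGTGGAACTATAACTC occurs at positions 35–54; this primer anneals to the bottom strand there with its 3' end pointing downstream.
Taking the reverse complement of CCCGACTGGGGCGATA gives TATCGCCCCAGTCGGG, found at positions 75–90 on the template; the primer anneals here to the top strand with its 3' end pointing upstream.
The product is the template from position 35 through 90 (56 bp).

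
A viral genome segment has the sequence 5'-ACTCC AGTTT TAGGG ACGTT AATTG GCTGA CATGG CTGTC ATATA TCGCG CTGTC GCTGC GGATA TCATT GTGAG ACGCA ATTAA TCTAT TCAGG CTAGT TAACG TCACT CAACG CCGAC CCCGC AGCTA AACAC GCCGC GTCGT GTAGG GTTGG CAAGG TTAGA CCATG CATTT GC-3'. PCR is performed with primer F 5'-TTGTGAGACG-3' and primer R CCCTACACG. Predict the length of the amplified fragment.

The forward primer matches the template at positions 69–78.
The reverse primer's reverse complement is CGTGTAGGG, which matches the template at positions 143–151.
The product runs from position 69 to position 151, so its length is 151 − 69 + 1 = 83 bp.

83 bp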